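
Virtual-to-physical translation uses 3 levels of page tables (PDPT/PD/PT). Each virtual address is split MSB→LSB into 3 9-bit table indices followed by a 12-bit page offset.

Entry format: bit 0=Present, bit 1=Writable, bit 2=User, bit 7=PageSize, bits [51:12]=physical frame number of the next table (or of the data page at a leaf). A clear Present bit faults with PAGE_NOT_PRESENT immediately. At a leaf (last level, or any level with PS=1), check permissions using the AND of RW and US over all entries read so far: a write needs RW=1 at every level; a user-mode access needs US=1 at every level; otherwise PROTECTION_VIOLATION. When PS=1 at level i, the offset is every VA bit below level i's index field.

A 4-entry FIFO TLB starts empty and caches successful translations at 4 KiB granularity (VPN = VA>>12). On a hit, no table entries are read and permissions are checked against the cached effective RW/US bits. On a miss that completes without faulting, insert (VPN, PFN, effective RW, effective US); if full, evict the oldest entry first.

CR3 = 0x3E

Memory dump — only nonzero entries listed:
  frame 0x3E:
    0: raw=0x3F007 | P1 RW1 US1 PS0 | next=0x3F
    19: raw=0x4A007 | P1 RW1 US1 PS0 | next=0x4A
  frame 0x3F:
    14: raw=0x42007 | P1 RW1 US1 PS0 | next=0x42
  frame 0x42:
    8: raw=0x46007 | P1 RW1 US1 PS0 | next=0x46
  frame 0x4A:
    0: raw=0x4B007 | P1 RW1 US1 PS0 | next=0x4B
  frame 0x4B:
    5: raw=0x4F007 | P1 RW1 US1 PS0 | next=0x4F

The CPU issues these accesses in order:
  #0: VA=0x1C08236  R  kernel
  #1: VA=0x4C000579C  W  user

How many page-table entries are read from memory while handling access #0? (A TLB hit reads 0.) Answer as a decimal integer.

Trace:
#0 VA=0x1C08236 (r,kernel):
  lvl0: tbl 0x3E, slot 0 ⇒ 0x3F007 (P1/RW1/US1/PS0)
  lvl1: tbl 0x3F, slot 14 ⇒ 0x42007 (P1/RW1/US1/PS0)
  lvl2: tbl 0x42, slot 8 ⇒ 0x46007 (P1/RW1/US1/PS0)
  ✓ 0x46236  — 3 lookups
#1 VA=0x4C000579C (w,user):
  lvl0: tbl 0x3E, slot 19 ⇒ 0x4A007 (P1/RW1/US1/PS0)
  lvl1: tbl 0x4A, slot 0 ⇒ 0x4B007 (P1/RW1/US1/PS0)
  lvl2: tbl 0x4B, slot 5 ⇒ 0x4F007 (P1/RW1/US1/PS0)
  ✓ 0x4F79C  — 3 lookups

Entries read for #0: 3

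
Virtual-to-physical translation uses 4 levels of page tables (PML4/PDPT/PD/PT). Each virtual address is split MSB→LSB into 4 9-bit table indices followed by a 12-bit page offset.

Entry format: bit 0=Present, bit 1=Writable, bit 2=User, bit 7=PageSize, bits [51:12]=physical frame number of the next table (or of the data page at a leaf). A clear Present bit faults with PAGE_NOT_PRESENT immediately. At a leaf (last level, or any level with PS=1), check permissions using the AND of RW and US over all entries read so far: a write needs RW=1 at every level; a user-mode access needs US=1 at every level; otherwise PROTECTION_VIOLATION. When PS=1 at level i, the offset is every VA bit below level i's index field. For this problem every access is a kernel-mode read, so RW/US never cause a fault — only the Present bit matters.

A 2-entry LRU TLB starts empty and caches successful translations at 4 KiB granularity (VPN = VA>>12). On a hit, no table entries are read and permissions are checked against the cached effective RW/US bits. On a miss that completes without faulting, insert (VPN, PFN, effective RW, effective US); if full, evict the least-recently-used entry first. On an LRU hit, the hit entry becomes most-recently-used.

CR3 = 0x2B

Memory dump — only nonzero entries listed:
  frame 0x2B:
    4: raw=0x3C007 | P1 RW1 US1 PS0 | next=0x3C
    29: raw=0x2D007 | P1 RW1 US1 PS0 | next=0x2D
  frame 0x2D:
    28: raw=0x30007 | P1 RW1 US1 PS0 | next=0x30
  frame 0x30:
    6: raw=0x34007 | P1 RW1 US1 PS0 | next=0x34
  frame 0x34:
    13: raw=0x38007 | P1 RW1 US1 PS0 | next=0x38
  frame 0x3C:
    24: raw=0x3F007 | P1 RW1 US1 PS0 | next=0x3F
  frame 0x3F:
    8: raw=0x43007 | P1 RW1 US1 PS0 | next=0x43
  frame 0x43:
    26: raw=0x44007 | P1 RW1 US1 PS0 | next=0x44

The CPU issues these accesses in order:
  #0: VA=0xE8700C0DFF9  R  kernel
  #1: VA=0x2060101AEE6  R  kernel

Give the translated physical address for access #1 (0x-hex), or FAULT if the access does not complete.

Walk each access:
#0 VA=0xE8700C0DFF9 (r,kernel):
  [0] read 0x2B idx=29: raw=0x2D007 flags P=1 W=1 U=1 S=0
  [1] read 0x2D idx=28: raw=0x30007 flags P=1 W=1 U=1 S=0
  [2] read 0x30 idx=6: raw=0x34007 flags P=1 W=1 U=1 S=0
  [3] read 0x34 idx=13: raw=0x38007 flags P=1 W=1 U=1 S=0
  → PA=0x38FF9  (4 entries read)
#1 VA=0x2060101AEE6 (r,kernel):
  [0] read 0x2B idx=4: raw=0x3C007 flags P=1 W=1 U=1 S=0
  [1] read 0x3C idx=24: raw=0x3F007 flags P=1 W=1 U=1 S=0
  [2] read 0x3F idx=8: raw=0x43007 flags P=1 W=1 U=1 S=0
  [3] read 0x43 idx=26: raw=0x44007 flags P=1 W=1 U=1 S=0
  → PA=0x44EE6  (4 entries read)

Access #1 PA: 0x44EE6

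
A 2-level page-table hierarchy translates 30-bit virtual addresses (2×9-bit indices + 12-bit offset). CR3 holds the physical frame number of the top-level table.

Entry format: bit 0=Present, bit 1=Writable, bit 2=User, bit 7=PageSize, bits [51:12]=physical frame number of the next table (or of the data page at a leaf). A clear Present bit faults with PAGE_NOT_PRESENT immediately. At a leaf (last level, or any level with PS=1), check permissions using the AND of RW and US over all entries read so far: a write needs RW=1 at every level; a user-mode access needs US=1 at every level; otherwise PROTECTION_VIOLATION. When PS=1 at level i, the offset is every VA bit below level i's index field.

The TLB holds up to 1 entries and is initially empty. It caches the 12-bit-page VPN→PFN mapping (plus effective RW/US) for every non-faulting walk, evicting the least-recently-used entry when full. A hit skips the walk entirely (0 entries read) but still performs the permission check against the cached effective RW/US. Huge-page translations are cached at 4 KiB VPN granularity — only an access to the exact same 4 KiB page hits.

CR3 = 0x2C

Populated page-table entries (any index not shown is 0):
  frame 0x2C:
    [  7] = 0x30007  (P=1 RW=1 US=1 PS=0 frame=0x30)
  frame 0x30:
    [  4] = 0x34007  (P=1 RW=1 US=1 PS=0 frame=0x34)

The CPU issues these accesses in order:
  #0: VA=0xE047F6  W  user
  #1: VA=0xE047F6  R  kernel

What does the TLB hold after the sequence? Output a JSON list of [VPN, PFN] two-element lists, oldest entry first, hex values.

Per-access translation:
#0 VA=0xE047F6 (w,user):
  L0 @0x2C[7] → 0x30007  P=1,RW=1,US=1,PS=0
  L1 @0x30[4] → 0x34007  P=1,RW=1,US=1,PS=0
  ⇒ phys 0x347F6  [2 reads]
#1 VA=0xE047F6 (r,kernel):
  TLB hit vpn=0xE04 → PA=0x347F6

TLB: [["0xE04", "0x34"]]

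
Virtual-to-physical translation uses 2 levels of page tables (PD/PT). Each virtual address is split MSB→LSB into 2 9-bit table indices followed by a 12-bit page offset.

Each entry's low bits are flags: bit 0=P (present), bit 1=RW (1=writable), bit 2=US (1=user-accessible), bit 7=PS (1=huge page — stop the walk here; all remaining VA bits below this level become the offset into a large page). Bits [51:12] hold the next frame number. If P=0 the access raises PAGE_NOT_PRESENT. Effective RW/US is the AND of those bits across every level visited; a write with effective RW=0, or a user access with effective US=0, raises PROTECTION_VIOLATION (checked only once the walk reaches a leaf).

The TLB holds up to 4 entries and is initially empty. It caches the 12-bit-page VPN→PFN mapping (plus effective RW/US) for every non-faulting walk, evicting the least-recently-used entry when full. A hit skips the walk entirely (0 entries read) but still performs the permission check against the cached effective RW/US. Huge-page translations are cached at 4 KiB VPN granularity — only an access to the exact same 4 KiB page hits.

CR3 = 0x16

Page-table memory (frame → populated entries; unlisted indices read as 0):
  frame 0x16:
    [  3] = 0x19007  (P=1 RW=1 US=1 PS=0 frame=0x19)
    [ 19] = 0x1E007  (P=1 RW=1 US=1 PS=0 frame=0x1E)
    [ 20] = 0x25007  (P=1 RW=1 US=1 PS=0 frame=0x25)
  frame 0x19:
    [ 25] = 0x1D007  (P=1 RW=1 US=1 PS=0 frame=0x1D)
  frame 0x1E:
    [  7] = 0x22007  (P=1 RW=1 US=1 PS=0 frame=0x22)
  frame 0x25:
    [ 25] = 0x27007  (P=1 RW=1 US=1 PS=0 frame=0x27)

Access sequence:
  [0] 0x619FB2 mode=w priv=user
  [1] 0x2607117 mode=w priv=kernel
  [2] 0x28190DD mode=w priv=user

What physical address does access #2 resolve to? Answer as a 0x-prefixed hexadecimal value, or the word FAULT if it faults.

Per-access translation:
#0 VA=0x619FB2 (w,user):
  L0 @0x16[3] → 0x19007  P=1,RW=1,US=1,PS=0
  L1 @0x19[25] → 0x1D007  P=1,RW=1,US=1,PS=0
  ✓ 0x1DFB2  — 2 lookups
#1 VA=0x2607117 (w,kernel):
  L0 @0x16[19] → 0x1E007  P=1,RW=1,US=1,PS=0
  L1 @0x1E[7] → 0x22007  P=1,RW=1,US=1,PS=0
  ✓ 0x22117  — 2 lookups
#2 VA=0x28190DD (w,user):
  L0 @0x16[20] → 0x25007  P=1,RW=1,US=1,PS=0
  L1 @0x25[25] → 0x27007  P=1,RW=1,US=1,PS=0
  ✓ 0x270DD  — 2 lookups

Access #2 PA: 0x270DD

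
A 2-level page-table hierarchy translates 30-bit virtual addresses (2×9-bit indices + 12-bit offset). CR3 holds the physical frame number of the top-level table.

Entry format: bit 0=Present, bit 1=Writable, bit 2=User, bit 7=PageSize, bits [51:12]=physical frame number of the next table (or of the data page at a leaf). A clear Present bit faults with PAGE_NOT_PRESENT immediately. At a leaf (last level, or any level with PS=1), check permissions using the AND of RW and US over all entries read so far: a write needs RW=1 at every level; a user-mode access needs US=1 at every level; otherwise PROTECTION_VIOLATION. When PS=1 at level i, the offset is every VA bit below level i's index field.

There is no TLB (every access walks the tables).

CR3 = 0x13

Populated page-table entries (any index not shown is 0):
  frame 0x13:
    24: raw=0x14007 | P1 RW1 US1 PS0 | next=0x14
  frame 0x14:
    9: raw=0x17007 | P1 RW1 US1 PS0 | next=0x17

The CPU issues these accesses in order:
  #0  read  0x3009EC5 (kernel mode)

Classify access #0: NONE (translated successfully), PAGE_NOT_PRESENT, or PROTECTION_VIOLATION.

Walk each access:
#0 VA=0x3009EC5 (r,kernel):
  lvl0: tbl 0x13, slot 24 ⇒ 0x14007 (P1/RW1/US1/PS0)
  lvl1: tbl 0x14, slot 9 ⇒ 0x17007 (P1/RW1/US1/PS0)
  ⇒ phys 0x17EC5  [2 reads]

Access #0 fault: NONE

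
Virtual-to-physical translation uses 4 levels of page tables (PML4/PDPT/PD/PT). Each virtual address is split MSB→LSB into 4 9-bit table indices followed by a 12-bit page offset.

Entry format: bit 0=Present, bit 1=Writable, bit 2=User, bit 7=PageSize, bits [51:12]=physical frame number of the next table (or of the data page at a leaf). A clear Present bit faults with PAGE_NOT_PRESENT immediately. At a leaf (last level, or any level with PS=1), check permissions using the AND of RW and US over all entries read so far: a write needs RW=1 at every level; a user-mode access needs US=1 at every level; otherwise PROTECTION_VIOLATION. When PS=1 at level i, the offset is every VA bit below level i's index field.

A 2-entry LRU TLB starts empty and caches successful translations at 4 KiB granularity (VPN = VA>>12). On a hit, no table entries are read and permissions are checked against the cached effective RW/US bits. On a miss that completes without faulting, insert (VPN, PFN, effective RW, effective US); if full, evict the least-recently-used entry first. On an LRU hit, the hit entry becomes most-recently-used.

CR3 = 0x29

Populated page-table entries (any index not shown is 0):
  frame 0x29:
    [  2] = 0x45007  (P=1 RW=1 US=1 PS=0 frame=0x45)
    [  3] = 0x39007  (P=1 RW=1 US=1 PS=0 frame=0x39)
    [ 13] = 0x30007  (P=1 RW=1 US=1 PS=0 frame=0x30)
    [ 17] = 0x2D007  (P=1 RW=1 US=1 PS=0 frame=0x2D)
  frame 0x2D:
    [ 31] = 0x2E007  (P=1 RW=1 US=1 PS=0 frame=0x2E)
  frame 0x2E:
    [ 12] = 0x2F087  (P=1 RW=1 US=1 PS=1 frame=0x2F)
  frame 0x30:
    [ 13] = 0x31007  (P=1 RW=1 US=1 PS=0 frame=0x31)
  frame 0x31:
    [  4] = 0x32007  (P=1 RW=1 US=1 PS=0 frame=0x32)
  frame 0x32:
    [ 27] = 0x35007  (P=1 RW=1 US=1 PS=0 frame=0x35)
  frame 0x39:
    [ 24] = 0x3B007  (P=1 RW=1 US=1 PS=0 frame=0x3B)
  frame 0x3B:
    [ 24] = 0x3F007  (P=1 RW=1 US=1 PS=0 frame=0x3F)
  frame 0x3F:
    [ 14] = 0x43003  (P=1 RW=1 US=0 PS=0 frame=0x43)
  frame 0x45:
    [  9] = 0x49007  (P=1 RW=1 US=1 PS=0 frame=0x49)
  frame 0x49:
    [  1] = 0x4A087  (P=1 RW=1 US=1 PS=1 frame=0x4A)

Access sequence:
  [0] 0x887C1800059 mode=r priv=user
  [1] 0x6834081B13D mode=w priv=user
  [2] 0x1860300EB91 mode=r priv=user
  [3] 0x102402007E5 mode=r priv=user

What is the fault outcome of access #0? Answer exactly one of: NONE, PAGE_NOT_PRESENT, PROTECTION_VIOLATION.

Trace:
#0 VA=0x887C1800059 (r,user):
  L0 @0x29[17] → 0x2D007  P=1,RW=1,US=1,PS=0
  L1 @0x2D[31] → 0x2E007  P=1,RW=1,US=1,PS=0
  L2 @0x2E[12] → 0x2F087  P=1,RW=1,US=1,PS=1
  ⇒ phys 0x2F059 (huge @L2)  [3 reads]
#1 VA=0x6834081B13D (w,user):
  L0 @0x29[13] → 0x30007  P=1,RW=1,US=1,PS=0
  L1 @0x30[13] → 0x31007  P=1,RW=1,US=1,PS=0
  L2 @0x31[4] → 0x32007  P=1,RW=1,US=1,PS=0
  L3 @0x32[27] → 0x35007  P=1,RW=1,US=1,PS=0
  ⇒ phys 0x3513D  [4 reads]
#2 VA=0x1860300EB91 (r,user):
  L0 @0x29[3] → 0x39007  P=1,RW=1,US=1,PS=0
  L1 @0x39[24] → 0x3B007  P=1,RW=1,US=1,PS=0
  L2 @0x3B[24] → 0x3F007  P=1,RW=1,US=1,PS=0
  L3 @0x3F[14] → 0x43003  P=1,RW=1,US=0,PS=0
  ✗ PROTECTION_VIOLATION  [4 reads]
#3 VA=0x102402007E5 (r,user):
  L0 @0x29[2] → 0x45007  P=1,RW=1,US=1,PS=0
  L1 @0x45[9] → 0x49007  P=1,RW=1,US=1,PS=0
  L2 @0x49[1] → 0x4A087  P=1,RW=1,US=1,PS=1
  ⇒ phys 0x4A7E5 (huge @L2)  [3 reads]

Access #0 fault: NONE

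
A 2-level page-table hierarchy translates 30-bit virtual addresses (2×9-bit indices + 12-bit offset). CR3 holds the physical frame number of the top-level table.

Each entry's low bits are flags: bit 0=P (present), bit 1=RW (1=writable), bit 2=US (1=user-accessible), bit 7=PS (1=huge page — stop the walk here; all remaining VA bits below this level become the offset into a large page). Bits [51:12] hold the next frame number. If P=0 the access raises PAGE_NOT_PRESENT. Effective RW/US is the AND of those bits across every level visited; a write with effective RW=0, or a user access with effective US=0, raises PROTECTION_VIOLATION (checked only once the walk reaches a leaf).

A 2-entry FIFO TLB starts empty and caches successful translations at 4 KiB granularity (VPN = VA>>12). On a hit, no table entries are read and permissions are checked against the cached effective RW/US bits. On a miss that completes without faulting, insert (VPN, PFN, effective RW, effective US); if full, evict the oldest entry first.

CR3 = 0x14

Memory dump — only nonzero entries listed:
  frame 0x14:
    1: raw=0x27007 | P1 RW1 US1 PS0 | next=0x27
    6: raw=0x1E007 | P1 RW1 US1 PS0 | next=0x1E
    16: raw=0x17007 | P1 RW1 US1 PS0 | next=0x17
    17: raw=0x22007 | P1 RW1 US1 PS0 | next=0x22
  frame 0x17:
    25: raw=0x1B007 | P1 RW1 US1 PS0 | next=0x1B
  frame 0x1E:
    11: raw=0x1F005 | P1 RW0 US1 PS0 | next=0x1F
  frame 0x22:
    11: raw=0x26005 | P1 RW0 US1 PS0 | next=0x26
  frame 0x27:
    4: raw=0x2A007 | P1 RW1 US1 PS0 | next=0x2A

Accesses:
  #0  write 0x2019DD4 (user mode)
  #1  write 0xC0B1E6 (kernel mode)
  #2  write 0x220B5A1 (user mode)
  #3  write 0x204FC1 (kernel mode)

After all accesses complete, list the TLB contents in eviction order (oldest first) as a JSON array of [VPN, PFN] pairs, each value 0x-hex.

Walk each access:
#0 VA=0x2019DD4 (w,user):
  [0] read 0x14 idx=16: raw=0x17007 flags P=1 W=1 U=1 S=0
  [1] read 0x17 idx=25: raw=0x1B007 flags P=1 W=1 U=1 S=0
  ✓ 0x1BDD4  — 2 lookups
#1 VA=0xC0B1E6 (w,kernel):
  [0] read 0x14 idx=6: raw=0x1E007 flags P=1 W=1 U=1 S=0
  [1] read 0x1E idx=11: raw=0x1F005 flags P=1 W=0 U=1 S=0
  ⇒ fault: PROTECTION_VIOLATION  — 2 lookups
#2 VA=0x220B5A1 (w,user):
  [0] read 0x14 idx=17: raw=0x22007 flags P=1 W=1 U=1 S=0
  [1] read 0x22 idx=11: raw=0x26005 flags P=1 W=0 U=1 S=0
  ⇒ fault: PROTECTION_VIOLATION  — 2 lookups
#3 VA=0x204FC1 (w,kernel):
  [0] read 0x14 idx=1: raw=0x27007 flags P=1 W=1 U=1 S=0
  [1] read 0x27 idx=4: raw=0x2A007 flags P=1 W=1 U=1 S=0
  ✓ 0x2AFC1  — 2 lookups

TLB: [["0x2019", "0x1B"], ["0x204", "0x2A"]]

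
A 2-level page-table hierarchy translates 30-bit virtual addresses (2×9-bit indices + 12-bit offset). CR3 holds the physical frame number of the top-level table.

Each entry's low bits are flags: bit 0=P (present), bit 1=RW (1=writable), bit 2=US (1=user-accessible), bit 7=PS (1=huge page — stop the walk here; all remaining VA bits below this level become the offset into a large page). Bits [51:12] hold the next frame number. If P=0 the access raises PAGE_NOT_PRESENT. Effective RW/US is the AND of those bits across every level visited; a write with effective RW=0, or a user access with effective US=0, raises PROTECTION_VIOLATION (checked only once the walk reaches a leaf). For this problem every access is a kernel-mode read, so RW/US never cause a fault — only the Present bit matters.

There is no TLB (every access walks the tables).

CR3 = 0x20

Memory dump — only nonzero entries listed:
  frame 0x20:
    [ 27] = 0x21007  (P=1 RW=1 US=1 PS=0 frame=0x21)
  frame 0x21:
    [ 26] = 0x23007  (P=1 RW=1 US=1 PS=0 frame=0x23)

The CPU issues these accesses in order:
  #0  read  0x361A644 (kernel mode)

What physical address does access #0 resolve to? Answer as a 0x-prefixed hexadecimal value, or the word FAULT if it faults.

Per-access translation:
#0 VA=0x361A644 (r,kernel):
  lvl0: tbl 0x20, slot 27 ⇒ 0x21007 (P1/RW1/US1/PS0)
  lvl1: tbl 0x21, slot 26 ⇒ 0x23007 (P1/RW1/US1/PS0)
  → PA=0x23644  (2 entries read)

Access #0 PA: 0x23644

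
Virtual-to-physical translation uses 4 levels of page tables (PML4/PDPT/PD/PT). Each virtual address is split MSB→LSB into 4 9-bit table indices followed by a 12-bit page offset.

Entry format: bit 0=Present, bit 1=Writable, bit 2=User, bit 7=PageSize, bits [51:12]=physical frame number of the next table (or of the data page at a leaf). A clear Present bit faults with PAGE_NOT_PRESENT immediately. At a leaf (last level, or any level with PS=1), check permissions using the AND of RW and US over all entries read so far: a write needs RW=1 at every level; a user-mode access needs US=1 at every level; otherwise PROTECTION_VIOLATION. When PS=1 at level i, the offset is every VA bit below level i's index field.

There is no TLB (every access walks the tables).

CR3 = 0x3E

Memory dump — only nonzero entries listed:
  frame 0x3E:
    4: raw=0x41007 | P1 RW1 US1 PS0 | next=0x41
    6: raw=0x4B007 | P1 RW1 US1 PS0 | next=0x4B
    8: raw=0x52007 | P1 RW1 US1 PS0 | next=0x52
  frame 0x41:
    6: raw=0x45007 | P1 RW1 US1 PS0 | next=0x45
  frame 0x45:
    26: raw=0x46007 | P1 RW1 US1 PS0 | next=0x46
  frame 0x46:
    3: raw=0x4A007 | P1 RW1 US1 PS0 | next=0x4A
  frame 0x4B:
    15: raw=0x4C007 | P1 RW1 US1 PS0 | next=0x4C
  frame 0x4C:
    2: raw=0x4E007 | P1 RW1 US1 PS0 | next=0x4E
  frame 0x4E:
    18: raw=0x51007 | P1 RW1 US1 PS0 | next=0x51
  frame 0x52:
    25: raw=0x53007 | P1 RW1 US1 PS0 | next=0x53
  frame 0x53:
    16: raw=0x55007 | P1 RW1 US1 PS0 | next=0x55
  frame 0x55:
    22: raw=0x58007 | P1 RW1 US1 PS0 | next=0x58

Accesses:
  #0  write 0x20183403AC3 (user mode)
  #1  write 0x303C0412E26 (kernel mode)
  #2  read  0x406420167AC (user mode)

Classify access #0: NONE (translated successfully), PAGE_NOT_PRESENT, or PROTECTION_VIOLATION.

Per-access translation:
#0 VA=0x20183403AC3 (w,user):
  L0: frame=0x3E idx=4 entry=0x41007 [P=1 RW=1 US=1 PS=0]
  L1: frame=0x41 idx=6 entry=0x45007 [P=1 RW=1 US=1 PS=0]
  L2: frame=0x45 idx=26 entry=0x46007 [P=1 RW=1 US=1 PS=0]
  L3: frame=0x46 idx=3 entry=0x4A007 [P=1 RW=1 US=1 PS=0]
  → PA=0x4AAC3  (4 entries read)
#1 VA=0x303C0412E26 (w,kernel):
  L0: frame=0x3E idx=6 entry=0x4B007 [P=1 RW=1 US=1 PS=0]
  L1: frame=0x4B idx=15 entry=0x4C007 [P=1 RW=1 US=1 PS=0]
  L2: frame=0x4C idx=2 entry=0x4E007 [P=1 RW=1 US=1 PS=0]
  L3: frame=0x4E idx=18 entry=0x51007 [P=1 RW=1 US=1 PS=0]
  → PA=0x51E26  (4 entries read)
#2 VA=0x406420167AC (r,user):
  L0: frame=0x3E idx=8 entry=0x52007 [P=1 RW=1 US=1 PS=0]
  L1: frame=0x52 idx=25 entry=0x53007 [P=1 RW=1 US=1 PS=0]
  L2: frame=0x53 idx=16 entry=0x55007 [P=1 RW=1 US=1 PS=0]
  L3: frame=0x55 idx=22 entry=0x58007 [P=1 RW=1 US=1 PS=0]
  → PA=0x587AC  (4 entries read)

Access #0 fault: NONE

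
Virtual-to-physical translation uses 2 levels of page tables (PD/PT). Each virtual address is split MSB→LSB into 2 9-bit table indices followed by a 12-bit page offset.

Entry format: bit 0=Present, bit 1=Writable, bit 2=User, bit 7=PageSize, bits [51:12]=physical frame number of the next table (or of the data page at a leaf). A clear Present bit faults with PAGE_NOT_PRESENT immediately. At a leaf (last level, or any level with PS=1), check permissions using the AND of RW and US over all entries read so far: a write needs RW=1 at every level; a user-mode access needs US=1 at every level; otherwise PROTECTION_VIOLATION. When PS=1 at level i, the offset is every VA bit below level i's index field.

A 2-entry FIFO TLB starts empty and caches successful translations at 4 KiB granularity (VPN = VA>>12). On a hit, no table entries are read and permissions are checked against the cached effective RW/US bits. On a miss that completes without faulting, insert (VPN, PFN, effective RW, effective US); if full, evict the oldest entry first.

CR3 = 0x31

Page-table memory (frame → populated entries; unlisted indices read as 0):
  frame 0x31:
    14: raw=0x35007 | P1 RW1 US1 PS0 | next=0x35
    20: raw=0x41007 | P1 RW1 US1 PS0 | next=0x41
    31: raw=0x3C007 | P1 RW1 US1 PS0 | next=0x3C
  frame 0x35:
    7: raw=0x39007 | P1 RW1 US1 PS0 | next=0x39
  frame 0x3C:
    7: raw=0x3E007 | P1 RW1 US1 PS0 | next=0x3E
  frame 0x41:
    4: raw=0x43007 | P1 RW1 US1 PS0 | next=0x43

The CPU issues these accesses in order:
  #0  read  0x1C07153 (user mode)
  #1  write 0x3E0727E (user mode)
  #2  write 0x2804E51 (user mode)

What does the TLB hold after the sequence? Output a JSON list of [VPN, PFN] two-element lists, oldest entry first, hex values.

Walk each access:
#0 VA=0x1C07153 (r,user):
  [0] read 0x31 idx=14: raw=0x35007 flags P=1 W=1 U=1 S=0
  [1] read 0x35 idx=7: raw=0x39007 flags P=1 W=1 U=1 S=0
  ⇒ phys 0x39153  [2 reads]
#1 VA=0x3E0727E (w,user):
  [0] read 0x31 idx=31: raw=0x3C007 flags P=1 W=1 U=1 S=0
  [1] read 0x3C idx=7: raw=0x3E007 flags P=1 W=1 U=1 S=0
  ⇒ phys 0x3E27E  [2 reads]
#2 VA=0x2804E51 (w,user):
  [0] read 0x31 idx=20: raw=0x41007 flags P=1 W=1 U=1 S=0
  [1] read 0x41 idx=4: raw=0x43007 flags P=1 W=1 U=1 S=0
  ⇒ phys 0x43E51  [2 reads]

TLB: [["0x3E07", "0x3E"], ["0x2804", "0x43"]]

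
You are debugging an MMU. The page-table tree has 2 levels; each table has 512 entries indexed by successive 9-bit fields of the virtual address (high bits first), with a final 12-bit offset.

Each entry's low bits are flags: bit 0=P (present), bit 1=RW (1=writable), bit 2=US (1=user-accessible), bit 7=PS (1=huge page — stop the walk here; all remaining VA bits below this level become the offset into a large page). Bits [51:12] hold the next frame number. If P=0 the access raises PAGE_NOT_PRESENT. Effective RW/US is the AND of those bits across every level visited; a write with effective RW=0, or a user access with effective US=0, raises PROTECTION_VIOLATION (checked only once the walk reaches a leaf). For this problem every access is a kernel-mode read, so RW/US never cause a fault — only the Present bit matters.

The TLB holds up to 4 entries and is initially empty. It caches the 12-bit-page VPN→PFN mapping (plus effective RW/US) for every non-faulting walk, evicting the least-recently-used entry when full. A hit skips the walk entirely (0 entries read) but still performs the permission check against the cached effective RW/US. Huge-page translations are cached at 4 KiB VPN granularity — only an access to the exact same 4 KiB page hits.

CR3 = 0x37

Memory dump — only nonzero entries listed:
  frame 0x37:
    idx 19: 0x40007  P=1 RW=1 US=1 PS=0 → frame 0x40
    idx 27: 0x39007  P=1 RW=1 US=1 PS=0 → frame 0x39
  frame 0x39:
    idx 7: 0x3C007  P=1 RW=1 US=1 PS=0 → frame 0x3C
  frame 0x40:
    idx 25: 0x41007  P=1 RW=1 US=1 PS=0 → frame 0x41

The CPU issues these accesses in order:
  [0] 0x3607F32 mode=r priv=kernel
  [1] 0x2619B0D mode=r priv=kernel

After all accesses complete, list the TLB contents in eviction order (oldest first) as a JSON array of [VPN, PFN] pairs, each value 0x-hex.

Walk each access:
#0 VA=0x3607F32 (r,kernel):
  L0 @0x37[27] → 0x39007  P=1,RW=1,US=1,PS=0
  L1 @0x39[7] → 0x3C007  P=1,RW=1,US=1,PS=0
  ✓ 0x3CF32  — 2 lookups
#1 VA=0x2619B0D (r,kernel):
  L0 @0x37[19] → 0x40007  P=1,RW=1,US=1,PS=0
  L1 @0x40[25] → 0x41007  P=1,RW=1,US=1,PS=0
  ✓ 0x41B0D  — 2 lookups

TLB: [["0x3607", "0x3C"], ["0x2619", "0x41"]]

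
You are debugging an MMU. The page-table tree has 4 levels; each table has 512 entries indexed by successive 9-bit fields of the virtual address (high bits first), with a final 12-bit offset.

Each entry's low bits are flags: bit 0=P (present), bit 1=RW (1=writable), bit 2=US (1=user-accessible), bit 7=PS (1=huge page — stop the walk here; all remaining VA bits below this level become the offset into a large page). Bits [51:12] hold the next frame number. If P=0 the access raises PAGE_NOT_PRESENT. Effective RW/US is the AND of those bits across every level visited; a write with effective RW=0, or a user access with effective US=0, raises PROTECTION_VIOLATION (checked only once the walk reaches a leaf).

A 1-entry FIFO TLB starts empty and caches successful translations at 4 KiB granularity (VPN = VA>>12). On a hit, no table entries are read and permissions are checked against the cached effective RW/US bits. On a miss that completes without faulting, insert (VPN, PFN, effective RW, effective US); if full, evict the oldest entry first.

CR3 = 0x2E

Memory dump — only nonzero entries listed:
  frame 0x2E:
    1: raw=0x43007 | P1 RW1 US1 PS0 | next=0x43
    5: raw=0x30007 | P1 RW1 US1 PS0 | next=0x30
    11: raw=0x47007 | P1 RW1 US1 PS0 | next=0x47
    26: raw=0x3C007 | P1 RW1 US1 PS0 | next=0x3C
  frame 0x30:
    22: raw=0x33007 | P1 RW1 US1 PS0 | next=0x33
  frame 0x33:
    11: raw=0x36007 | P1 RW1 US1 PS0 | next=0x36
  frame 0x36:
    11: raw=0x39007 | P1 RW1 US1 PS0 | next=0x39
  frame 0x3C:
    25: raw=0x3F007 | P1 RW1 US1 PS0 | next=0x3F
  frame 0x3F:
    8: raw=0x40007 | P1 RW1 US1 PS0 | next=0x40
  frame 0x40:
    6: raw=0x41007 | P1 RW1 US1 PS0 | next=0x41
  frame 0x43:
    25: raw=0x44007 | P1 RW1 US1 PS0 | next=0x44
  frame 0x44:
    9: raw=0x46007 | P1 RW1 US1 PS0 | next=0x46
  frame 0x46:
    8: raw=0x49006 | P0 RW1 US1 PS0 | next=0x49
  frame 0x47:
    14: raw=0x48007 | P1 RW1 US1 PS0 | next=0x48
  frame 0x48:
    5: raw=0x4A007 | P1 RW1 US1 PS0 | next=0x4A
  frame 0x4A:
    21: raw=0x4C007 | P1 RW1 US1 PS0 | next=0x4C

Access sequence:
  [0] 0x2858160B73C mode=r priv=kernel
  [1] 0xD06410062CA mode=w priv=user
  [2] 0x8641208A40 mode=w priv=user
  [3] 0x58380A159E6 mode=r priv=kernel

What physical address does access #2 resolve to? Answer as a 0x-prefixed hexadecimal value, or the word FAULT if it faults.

Walk each access:
#0 VA=0x2858160B73C (r,kernel):
  L0: frame=0x2E idx=5 entry=0x30007 [P=1 RW=1 US=1 PS=0]
  L1: frame=0x30 idx=22 entry=0x33007 [P=1 RW=1 US=1 PS=0]
  L2: frame=0x33 idx=11 entry=0x36007 [P=1 RW=1 US=1 PS=0]
  L3: frame=0x36 idx=11 entry=0x39007 [P=1 RW=1 US=1 PS=0]
  ⇒ phys 0x3973C  [4 reads]
#1 VA=0xD06410062CA (w,user):
  L0: frame=0x2E idx=26 entry=0x3C007 [P=1 RW=1 US=1 PS=0]
  L1: frame=0x3C idx=25 entry=0x3F007 [P=1 RW=1 US=1 PS=0]
  L2: frame=0x3F idx=8 entry=0x40007 [P=1 RW=1 US=1 PS=0]
  L3: frame=0x40 idx=6 entry=0x41007 [P=1 RW=1 US=1 PS=0]
  ⇒ phys 0x412CA  [4 reads]
#2 VA=0x8641208A40 (w,user):
  L0: frame=0x2E idx=1 entry=0x43007 [P=1 RW=1 US=1 PS=0]
  L1: frame=0x43 idx=25 entry=0x44007 [P=1 RW=1 US=1 PS=0]
  L2: frame=0x44 idx=9 entry=0x46007 [P=1 RW=1 US=1 PS=0]
  L3: frame=0x46 idx=8 entry=0x49006 [P=0 RW=1 US=1 PS=0]
  → PAGE_NOT_PRESENT  (4 entries read)
#3 VA=0x58380A159E6 (r,kernel):
  L0: frame=0x2E idx=11 entry=0x47007 [P=1 RW=1 US=1 PS=0]
  L1: frame=0x47 idx=14 entry=0x48007 [P=1 RW=1 US=1 PS=0]
  L2: frame=0x48 idx=5 entry=0x4A007 [P=1 RW=1 US=1 PS=0]
  L3: frame=0x4A idx=21 entry=0x4C007 [P=1 RW=1 US=1 PS=0]
  ⇒ phys 0x4C9E6  [4 reads]

Access #2 PA: FAULT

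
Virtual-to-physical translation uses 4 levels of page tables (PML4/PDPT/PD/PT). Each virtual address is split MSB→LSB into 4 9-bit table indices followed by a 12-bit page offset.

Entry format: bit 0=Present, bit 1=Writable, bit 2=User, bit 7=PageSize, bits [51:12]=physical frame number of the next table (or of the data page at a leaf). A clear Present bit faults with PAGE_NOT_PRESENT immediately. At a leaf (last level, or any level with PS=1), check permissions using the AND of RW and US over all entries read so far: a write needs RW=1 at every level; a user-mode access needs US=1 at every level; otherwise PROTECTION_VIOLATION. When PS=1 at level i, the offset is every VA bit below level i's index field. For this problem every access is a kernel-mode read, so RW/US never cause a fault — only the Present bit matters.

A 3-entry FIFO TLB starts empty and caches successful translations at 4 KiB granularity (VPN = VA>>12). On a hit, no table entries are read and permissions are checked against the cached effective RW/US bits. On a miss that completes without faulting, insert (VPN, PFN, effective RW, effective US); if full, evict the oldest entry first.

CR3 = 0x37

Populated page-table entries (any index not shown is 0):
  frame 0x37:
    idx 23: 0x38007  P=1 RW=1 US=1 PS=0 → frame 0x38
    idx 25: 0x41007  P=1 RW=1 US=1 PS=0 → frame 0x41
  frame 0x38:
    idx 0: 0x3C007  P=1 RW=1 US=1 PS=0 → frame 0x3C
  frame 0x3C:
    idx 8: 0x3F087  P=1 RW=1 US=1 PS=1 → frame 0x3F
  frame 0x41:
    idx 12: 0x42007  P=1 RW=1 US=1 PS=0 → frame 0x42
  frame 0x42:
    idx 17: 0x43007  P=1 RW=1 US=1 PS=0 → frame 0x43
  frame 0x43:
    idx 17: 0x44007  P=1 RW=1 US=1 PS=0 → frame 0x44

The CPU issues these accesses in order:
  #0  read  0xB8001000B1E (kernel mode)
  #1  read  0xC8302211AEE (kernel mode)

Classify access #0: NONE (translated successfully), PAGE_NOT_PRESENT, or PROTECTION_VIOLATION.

Walk each access:
#0 VA=0xB8001000B1E (r,kernel):
  lvl0: tbl 0x37, slot 23 ⇒ 0x38007 (P1/RW1/US1/PS0)
  lvl1: tbl 0x38, slot 0 ⇒ 0x3C007 (P1/RW1/US1/PS0)
  lvl2: tbl 0x3C, slot 8 ⇒ 0x3F087 (P1/RW1/US1/PS1)
  ⇒ phys 0x3FB1E (huge @L2)  [3 reads]
#1 VA=0xC8302211AEE (r,kernel):
  lvl0: tbl 0x37, slot 25 ⇒ 0x41007 (P1/RW1/US1/PS0)
  lvl1: tbl 0x41, slot 12 ⇒ 0x42007 (P1/RW1/US1/PS0)
  lvl2: tbl 0x42, slot 17 ⇒ 0x43007 (P1/RW1/US1/PS0)
  lvl3: tbl 0x43, slot 17 ⇒ 0x44007 (P1/RW1/US1/PS0)
  ⇒ phys 0x44AEE  [4 reads]

Access #0 fault: NONE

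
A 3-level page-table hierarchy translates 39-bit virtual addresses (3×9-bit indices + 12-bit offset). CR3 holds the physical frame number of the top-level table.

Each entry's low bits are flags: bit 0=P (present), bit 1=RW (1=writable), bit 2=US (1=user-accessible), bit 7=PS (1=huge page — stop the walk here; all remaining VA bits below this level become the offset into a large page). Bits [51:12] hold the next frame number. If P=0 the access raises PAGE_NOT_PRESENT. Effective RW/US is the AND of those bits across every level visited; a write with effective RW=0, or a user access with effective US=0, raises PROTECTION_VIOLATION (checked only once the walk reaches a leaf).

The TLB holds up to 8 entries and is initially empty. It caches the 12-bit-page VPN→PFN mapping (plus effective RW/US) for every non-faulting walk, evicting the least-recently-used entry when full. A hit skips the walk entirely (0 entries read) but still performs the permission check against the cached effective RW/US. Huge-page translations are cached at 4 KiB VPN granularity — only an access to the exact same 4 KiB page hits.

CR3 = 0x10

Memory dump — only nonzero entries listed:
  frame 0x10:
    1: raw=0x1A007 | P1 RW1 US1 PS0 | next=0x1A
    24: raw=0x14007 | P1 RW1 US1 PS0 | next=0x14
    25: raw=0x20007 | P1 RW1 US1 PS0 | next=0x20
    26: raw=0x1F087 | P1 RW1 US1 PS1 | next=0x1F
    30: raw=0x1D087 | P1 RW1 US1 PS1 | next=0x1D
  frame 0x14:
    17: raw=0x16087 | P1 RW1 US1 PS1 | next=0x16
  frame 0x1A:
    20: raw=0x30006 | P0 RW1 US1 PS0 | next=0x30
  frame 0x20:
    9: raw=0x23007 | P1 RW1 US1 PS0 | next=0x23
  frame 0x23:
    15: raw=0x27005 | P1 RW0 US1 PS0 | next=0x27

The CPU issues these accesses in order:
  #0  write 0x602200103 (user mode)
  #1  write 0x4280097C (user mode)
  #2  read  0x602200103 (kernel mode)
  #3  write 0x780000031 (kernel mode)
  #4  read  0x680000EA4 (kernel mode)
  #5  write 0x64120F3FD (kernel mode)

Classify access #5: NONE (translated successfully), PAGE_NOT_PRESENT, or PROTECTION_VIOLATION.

Trace:
#0 VA=0x602200103 (w,user):
  [0] read 0x10 idx=24: raw=0x14007 flags P=1 W=1 U=1 S=0
  [1] read 0x14 idx=17: raw=0x16087 flags P=1 W=1 U=1 S=1
  ⇒ phys 0x16103 (huge @L1)  [2 reads]
#1 VA=0x4280097C (w,user):
  [0] read 0x10 idx=1: raw=0x1A007 flags P=1 W=1 U=1 S=0
  [1] read 0x1A idx=20: raw=0x30006 flags P=0 W=1 U=1 S=0
  ✗ PAGE_NOT_PRESENT  [2 reads]
#2 VA=0x602200103 (r,kernel):
  TLB hit vpn=0x602200 → PA=0x16103
#3 VA=0x780000031 (w,kernel):
  [0] read 0x10 idx=30: raw=0x1D087 flags P=1 W=1 U=1 S=1
  ⇒ phys 0x1D031 (huge @L0)  [1 reads]
#4 VA=0x680000EA4 (r,kernel):
  [0] read 0x10 idx=26: raw=0x1F087 flags P=1 W=1 U=1 S=1
  ⇒ phys 0x1FEA4 (huge @L0)  [1 reads]
#5 VA=0x64120F3FD (w,kernel):
  [0] read 0x10 idx=25: raw=0x20007 flags P=1 W=1 U=1 S=0
  [1] read 0x20 idx=9: raw=0x23007 flags P=1 W=1 U=1 S=0
  [2] read 0x23 idx=15: raw=0x27005 flags P=1 W=0 U=1 S=0
  ✗ PROTECTION_VIOLATION  [3 reads]

Access #5 fault: PROTECTION_VIOLATION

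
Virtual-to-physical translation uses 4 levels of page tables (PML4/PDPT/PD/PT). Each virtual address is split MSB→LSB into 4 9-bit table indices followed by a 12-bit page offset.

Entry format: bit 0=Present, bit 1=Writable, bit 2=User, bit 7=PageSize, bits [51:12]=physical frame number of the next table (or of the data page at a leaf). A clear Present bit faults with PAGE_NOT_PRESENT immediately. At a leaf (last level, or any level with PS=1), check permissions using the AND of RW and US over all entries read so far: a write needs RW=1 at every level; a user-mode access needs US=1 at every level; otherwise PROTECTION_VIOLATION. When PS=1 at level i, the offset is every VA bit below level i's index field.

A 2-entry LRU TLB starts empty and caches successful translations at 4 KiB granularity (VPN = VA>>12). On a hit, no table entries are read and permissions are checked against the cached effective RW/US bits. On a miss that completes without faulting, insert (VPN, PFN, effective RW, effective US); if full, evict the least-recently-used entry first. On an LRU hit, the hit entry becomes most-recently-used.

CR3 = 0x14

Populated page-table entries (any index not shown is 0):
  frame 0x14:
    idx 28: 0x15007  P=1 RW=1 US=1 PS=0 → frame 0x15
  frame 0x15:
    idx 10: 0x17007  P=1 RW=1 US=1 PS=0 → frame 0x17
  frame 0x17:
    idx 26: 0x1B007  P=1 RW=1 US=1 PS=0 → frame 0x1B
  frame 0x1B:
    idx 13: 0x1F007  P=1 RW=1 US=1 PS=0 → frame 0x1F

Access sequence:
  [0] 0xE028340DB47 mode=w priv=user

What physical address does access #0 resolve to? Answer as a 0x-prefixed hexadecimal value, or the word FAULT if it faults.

Trace:
#0 VA=0xE028340DB47 (w,user):
  lvl0: tbl 0x14, slot 28 ⇒ 0x15007 (P1/RW1/US1/PS0)
  lvl1: tbl 0x15, slot 10 ⇒ 0x17007 (P1/RW1/US1/PS0)
  lvl2: tbl 0x17, slot 26 ⇒ 0x1B007 (P1/RW1/US1/PS0)
  lvl3: tbl 0x1B, slot 13 ⇒ 0x1F007 (P1/RW1/US1/PS0)
  ✓ 0x1FB47  — 4 lookups

Access #0 PA: 0x1FB47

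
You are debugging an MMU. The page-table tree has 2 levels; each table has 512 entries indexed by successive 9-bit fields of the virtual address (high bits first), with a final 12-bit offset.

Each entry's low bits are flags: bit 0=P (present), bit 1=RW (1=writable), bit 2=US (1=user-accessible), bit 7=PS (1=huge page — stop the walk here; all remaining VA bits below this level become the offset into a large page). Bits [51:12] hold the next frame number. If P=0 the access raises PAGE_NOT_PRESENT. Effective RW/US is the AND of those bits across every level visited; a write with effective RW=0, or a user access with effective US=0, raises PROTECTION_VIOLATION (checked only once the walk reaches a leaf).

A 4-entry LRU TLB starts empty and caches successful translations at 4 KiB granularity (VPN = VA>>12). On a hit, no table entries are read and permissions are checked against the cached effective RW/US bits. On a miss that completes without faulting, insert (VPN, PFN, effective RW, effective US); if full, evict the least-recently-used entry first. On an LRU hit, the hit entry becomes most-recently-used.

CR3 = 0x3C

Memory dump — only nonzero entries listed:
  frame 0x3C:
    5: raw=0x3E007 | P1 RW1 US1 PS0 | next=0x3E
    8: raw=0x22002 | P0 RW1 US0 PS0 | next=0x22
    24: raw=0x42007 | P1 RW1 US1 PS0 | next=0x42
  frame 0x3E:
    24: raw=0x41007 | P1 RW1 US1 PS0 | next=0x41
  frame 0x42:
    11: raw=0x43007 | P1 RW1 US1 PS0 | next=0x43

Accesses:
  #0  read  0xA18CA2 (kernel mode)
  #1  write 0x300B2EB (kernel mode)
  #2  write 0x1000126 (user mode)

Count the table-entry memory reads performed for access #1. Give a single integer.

Trace:
#0 VA=0xA18CA2 (r,kernel):
  [0] read 0x3C idx=5: raw=0x3E007 flags P=1 W=1 U=1 S=0
  [1] read 0x3E idx=24: raw=0x41007 flags P=1 W=1 U=1 S=0
  ✓ 0x41CA2  — 2 lookups
#1 VA=0x300B2EB (w,kernel):
  [0] read 0x3C idx=24: raw=0x42007 flags P=1 W=1 U=1 S=0
  [1] read 0x42 idx=11: raw=0x43007 flags P=1 W=1 U=1 S=0
  ✓ 0x432EB  — 2 lookups
#2 VA=0x1000126 (w,user):
  [0] read 0x3C idx=8: raw=0x22002 flags P=0 W=1 U=0 S=0
  ✗ PAGE_NOT_PRESENT  [1 reads]

Entries read for #1: 2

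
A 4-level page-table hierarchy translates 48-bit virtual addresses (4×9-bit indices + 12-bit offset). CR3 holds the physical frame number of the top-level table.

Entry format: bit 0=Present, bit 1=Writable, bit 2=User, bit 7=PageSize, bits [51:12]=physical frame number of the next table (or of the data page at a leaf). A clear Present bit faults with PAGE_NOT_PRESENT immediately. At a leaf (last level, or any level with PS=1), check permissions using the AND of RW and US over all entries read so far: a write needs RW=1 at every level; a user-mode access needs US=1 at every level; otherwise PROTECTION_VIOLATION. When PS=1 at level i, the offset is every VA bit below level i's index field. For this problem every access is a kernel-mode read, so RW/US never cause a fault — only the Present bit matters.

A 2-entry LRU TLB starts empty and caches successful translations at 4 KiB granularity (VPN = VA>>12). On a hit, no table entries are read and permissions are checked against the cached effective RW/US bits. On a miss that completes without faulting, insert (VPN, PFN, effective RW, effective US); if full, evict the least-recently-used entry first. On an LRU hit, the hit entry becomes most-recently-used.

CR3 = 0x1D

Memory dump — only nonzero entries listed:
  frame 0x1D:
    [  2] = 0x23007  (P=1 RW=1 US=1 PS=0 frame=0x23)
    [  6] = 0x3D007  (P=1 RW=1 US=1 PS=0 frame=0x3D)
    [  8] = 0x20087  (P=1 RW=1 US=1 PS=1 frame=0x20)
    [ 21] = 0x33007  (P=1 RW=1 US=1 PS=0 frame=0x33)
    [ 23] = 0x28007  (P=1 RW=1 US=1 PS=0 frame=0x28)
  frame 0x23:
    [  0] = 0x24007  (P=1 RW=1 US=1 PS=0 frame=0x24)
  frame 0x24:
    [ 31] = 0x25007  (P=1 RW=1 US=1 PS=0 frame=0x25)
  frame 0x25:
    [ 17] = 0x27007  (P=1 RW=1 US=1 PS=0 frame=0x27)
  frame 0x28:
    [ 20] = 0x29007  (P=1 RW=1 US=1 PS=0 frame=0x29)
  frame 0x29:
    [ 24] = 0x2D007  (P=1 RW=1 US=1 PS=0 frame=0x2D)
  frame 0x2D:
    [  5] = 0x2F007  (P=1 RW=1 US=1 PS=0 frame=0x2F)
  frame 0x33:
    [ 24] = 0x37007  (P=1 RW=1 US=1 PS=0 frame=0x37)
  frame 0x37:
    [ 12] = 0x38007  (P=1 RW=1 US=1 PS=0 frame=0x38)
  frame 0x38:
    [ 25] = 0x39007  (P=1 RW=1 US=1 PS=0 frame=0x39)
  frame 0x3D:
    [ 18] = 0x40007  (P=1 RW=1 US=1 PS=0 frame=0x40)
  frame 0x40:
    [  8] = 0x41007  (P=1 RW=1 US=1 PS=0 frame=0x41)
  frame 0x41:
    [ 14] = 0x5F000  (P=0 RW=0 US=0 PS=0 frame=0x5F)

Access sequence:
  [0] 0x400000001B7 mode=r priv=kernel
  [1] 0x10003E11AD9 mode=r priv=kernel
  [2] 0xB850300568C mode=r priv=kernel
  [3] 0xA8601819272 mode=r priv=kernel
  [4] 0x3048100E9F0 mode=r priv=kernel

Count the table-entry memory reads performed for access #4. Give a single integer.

Trace:
#0 VA=0x400000001B7 (r,kernel):
  L0 @0x1D[8] → 0x20087  P=1,RW=1,US=1,PS=1
  → PA=0x201B7 (huge @L0)  (1 entries read)
#1 VA=0x10003E11AD9 (r,kernel):
  L0 @0x1D[2] → 0x23007  P=1,RW=1,US=1,PS=0
  L1 @0x23[0] → 0x24007  P=1,RW=1,US=1,PS=0
  L2 @0x24[31] → 0x25007  P=1,RW=1,US=1,PS=0
  L3 @0x25[17] → 0x27007  P=1,RW=1,US=1,PS=0
  → PA=0x27AD9  (4 entries read)
#2 VA=0xB850300568C (r,kernel):
  L0 @0x1D[23] → 0x28007  P=1,RW=1,US=1,PS=0
  L1 @0x28[20] → 0x29007  P=1,RW=1,US=1,PS=0
  L2 @0x29[24] → 0x2D007  P=1,RW=1,US=1,PS=0
  L3 @0x2D[5] → 0x2F007  P=1,RW=1,US=1,PS=0
  → PA=0x2F68C  (4 entries read)
#3 VA=0xA8601819272 (r,kernel):
  L0 @0x1D[21] → 0x33007  P=1,RW=1,US=1,PS=0
  L1 @0x33[24] → 0x37007  P=1,RW=1,US=1,PS=0
  L2 @0x37[12] → 0x38007  P=1,RW=1,US=1,PS=0
  L3 @0x38[25] → 0x39007  P=1,RW=1,US=1,PS=0
  → PA=0x39272  (4 entries read)
#4 VA=0x3048100E9F0 (r,kernel):
  L0 @0x1D[6] → 0x3D007  P=1,RW=1,US=1,PS=0
  L1 @0x3D[18] → 0x40007  P=1,RW=1,US=1,PS=0
  L2 @0x40[8] → 0x41007  P=1,RW=1,US=1,PS=0
  L3 @0x41[14] → 0x5F000  P=0,RW=0,US=0,PS=0
  ✗ PAGE_NOT_PRESENT  [4 reads]

Entries read for #4: 4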